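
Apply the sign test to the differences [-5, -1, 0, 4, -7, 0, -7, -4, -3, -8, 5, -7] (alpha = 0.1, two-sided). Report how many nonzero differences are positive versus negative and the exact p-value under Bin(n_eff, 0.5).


Step 1: Discard zero differences. Original n = 12; n_eff = number of nonzero differences = 10.
Nonzero differences (with sign): -5, -1, +4, -7, -7, -4, -3, -8, +5, -7
Step 2: Count signs: positive = 2, negative = 8.
Step 3: Under H0: P(positive) = 0.5, so the number of positives S ~ Bin(10, 0.5).
Step 4: Two-sided exact p-value = sum of Bin(10,0.5) probabilities at or below the observed probability = 0.109375.
Step 5: alpha = 0.1. fail to reject H0.

n_eff = 10, pos = 2, neg = 8, p = 0.109375, fail to reject H0.


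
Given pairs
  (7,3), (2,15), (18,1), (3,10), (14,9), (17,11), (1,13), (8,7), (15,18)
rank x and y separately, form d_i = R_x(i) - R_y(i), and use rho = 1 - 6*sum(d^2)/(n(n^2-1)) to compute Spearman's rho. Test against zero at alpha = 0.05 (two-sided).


Step 1: Rank x and y separately (midranks; no ties here).
rank(x): 7->4, 2->2, 18->9, 3->3, 14->6, 17->8, 1->1, 8->5, 15->7
rank(y): 3->2, 15->8, 1->1, 10->5, 9->4, 11->6, 13->7, 7->3, 18->9
Step 2: d_i = R_x(i) - R_y(i); compute d_i^2.
  (4-2)^2=4, (2-8)^2=36, (9-1)^2=64, (3-5)^2=4, (6-4)^2=4, (8-6)^2=4, (1-7)^2=36, (5-3)^2=4, (7-9)^2=4
sum(d^2) = 160.
Step 3: rho = 1 - 6*160 / (9*(9^2 - 1)) = 1 - 960/720 = -0.333333.
Step 4: Under H0, t = rho * sqrt((n-2)/(1-rho^2)) = -0.9354 ~ t(7).
Step 5: Two-sided p-value from the t-distribution with 7 df = 0.380713.
Step 6: alpha = 0.05. fail to reject H0.

rho = -0.3333, p = 0.380713, fail to reject H0 at alpha = 0.05.


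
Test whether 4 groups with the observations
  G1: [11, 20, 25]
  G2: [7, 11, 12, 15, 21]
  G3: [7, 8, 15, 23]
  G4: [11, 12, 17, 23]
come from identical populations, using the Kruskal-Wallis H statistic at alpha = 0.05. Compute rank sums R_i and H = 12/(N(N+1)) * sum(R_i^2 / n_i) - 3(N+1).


Step 1: Combine all N = 16 observations and assign midranks.
sorted (value, group, rank): (7,G2,1.5), (7,G3,1.5), (8,G3,3), (11,G1,5), (11,G2,5), (11,G4,5), (12,G2,7.5), (12,G4,7.5), (15,G2,9.5), (15,G3,9.5), (17,G4,11), (20,G1,12), (21,G2,13), (23,G3,14.5), (23,G4,14.5), (25,G1,16)
Step 2: Sum ranks within each group.
R_1 = 33 (n_1 = 3)
R_2 = 36.5 (n_2 = 5)
R_3 = 28.5 (n_3 = 4)
R_4 = 38 (n_4 = 4)
Step 3: H = 12/(N(N+1)) * sum(R_i^2/n_i) - 3(N+1)
     = 12/(16*17) * (33^2/3 + 36.5^2/5 + 28.5^2/4 + 38^2/4) - 3*17
     = 0.044118 * 1193.51 - 51
     = 1.654963.
Step 4: Ties present; correction factor C = 1 - 48/(16^3 - 16) = 0.988235. Corrected H = 1.654963 / 0.988235 = 1.674665.
Step 5: Under H0, H ~ chi^2(3); p-value = 0.642581.
Step 6: alpha = 0.05. fail to reject H0.

H = 1.6747, df = 3, p = 0.642581, fail to reject H0.


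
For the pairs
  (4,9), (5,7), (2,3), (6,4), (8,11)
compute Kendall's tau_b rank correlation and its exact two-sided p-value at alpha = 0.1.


Step 1: Enumerate the 10 unordered pairs (i,j) with i<j and classify each by sign(x_j-x_i) * sign(y_j-y_i).
  (1,2):dx=+1,dy=-2->D; (1,3):dx=-2,dy=-6->C; (1,4):dx=+2,dy=-5->D; (1,5):dx=+4,dy=+2->C
  (2,3):dx=-3,dy=-4->C; (2,4):dx=+1,dy=-3->D; (2,5):dx=+3,dy=+4->C; (3,4):dx=+4,dy=+1->C
  (3,5):dx=+6,dy=+8->C; (4,5):dx=+2,dy=+7->C
Step 2: C = 7, D = 3, total pairs = 10.
Step 3: tau = (C - D)/(n(n-1)/2) = (7 - 3)/10 = 0.400000.
Step 4: Exact two-sided p-value (enumerate n! = 120 permutations of y under H0): p = 0.483333.
Step 5: alpha = 0.1. fail to reject H0.

tau_b = 0.4000 (C=7, D=3), p = 0.483333, fail to reject H0.


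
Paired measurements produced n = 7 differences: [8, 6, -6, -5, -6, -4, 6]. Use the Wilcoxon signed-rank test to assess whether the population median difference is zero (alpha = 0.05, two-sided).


Step 1: Drop any zero differences (none here) and take |d_i|.
|d| = [8, 6, 6, 5, 6, 4, 6]
Step 2: Midrank |d_i| (ties get averaged ranks).
ranks: |8|->7, |6|->4.5, |6|->4.5, |5|->2, |6|->4.5, |4|->1, |6|->4.5
Step 3: Attach original signs; sum ranks with positive sign and with negative sign.
W+ = 7 + 4.5 + 4.5 = 16
W- = 4.5 + 2 + 4.5 + 1 = 12
(Check: W+ + W- = 28 should equal n(n+1)/2 = 28.)
Step 4: Test statistic W = min(W+, W-) = 12.
Step 5: Ties in |d|, so use the tie-corrected normal approximation.
        E[W] = n(n+1)/4 = 7*8/4 = 14.
        Tie groups: |d|=6 (t=4); sum(t^3 - t) = 60.
        Var[W] = n(n+1)(2n+1)/24 - sum(t^3-t)/48 = 840/24 - 60/48 = 33.75.
        z = (W - E[W]) / sqrt(Var[W]) = (12 - 14) / 5.8095 = -0.3443.
        Two-sided p = 2*Phi(z) = 0.730647.
Step 6: alpha = 0.05. fail to reject H0.

W+ = 16, W- = 12, W = min = 12, p = 0.730647, fail to reject H0.


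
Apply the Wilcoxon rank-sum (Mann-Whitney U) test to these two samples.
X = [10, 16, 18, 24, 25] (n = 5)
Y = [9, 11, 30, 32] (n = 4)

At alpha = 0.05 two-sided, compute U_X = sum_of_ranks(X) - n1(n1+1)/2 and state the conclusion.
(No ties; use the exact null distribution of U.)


Step 1: Combine and sort all 9 observations; assign midranks.
sorted (value, group): (9,Y), (10,X), (11,Y), (16,X), (18,X), (24,X), (25,X), (30,Y), (32,Y)
ranks: 9->1, 10->2, 11->3, 16->4, 18->5, 24->6, 25->7, 30->8, 32->9
Step 2: Rank sum for X: R1 = 2 + 4 + 5 + 6 + 7 = 24.
Step 3: U_X = R1 - n1(n1+1)/2 = 24 - 5*6/2 = 24 - 15 = 9.
       U_Y = n1*n2 - U_X = 20 - 9 = 11.
Step 4: No ties, so the exact null distribution of U (based on enumerating the C(9,5) = 126 equally likely rank assignments) gives the two-sided p-value.
Step 5: p-value = 0.904762; compare to alpha = 0.05. fail to reject H0.

U_X = 9, p = 0.904762, fail to reject H0 at alpha = 0.05.


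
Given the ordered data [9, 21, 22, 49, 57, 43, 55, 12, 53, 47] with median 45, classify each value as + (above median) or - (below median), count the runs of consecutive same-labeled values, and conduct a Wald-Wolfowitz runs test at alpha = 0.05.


Step 1: Compute median = 45; label A = above, B = below.
Labels in order: BBBAABABAA  (n_A = 5, n_B = 5)
Step 2: Count runs R = 6.
Step 3: Under H0 (random ordering), E[R] = 2*n_A*n_B/(n_A+n_B) + 1 = 2*5*5/10 + 1 = 6.0000.
        Var[R] = 2*n_A*n_B*(2*n_A*n_B - n_A - n_B) / ((n_A+n_B)^2 * (n_A+n_B-1)) = 2000/900 = 2.2222.
        SD[R] = 1.4907.
Step 4: R = E[R], so z = 0 with no continuity correction.
Step 5: Two-sided p-value via normal approximation = 2*(1 - Phi(|z|)) = 1.000000.
Step 6: alpha = 0.05. fail to reject H0.

R = 6, z = 0.0000, p = 1.000000, fail to reject H0.


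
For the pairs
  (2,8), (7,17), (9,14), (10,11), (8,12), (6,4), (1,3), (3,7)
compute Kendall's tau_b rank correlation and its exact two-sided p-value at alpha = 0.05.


Step 1: Enumerate the 28 unordered pairs (i,j) with i<j and classify each by sign(x_j-x_i) * sign(y_j-y_i).
  (1,2):dx=+5,dy=+9->C; (1,3):dx=+7,dy=+6->C; (1,4):dx=+8,dy=+3->C; (1,5):dx=+6,dy=+4->C
  (1,6):dx=+4,dy=-4->D; (1,7):dx=-1,dy=-5->C; (1,8):dx=+1,dy=-1->D; (2,3):dx=+2,dy=-3->D
  (2,4):dx=+3,dy=-6->D; (2,5):dx=+1,dy=-5->D; (2,6):dx=-1,dy=-13->C; (2,7):dx=-6,dy=-14->C
  (2,8):dx=-4,dy=-10->C; (3,4):dx=+1,dy=-3->D; (3,5):dx=-1,dy=-2->C; (3,6):dx=-3,dy=-10->C
  (3,7):dx=-8,dy=-11->C; (3,8):dx=-6,dy=-7->C; (4,5):dx=-2,dy=+1->D; (4,6):dx=-4,dy=-7->C
  (4,7):dx=-9,dy=-8->C; (4,8):dx=-7,dy=-4->C; (5,6):dx=-2,dy=-8->C; (5,7):dx=-7,dy=-9->C
  (5,8):dx=-5,dy=-5->C; (6,7):dx=-5,dy=-1->C; (6,8):dx=-3,dy=+3->D; (7,8):dx=+2,dy=+4->C
Step 2: C = 20, D = 8, total pairs = 28.
Step 3: tau = (C - D)/(n(n-1)/2) = (20 - 8)/28 = 0.428571.
Step 4: Exact two-sided p-value (enumerate n! = 40320 permutations of y under H0): p = 0.178869.
Step 5: alpha = 0.05. fail to reject H0.

tau_b = 0.4286 (C=20, D=8), p = 0.178869, fail to reject H0.


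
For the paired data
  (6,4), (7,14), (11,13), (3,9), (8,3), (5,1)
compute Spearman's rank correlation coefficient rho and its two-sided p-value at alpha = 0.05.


Step 1: Rank x and y separately (midranks; no ties here).
rank(x): 6->3, 7->4, 11->6, 3->1, 8->5, 5->2
rank(y): 4->3, 14->6, 13->5, 9->4, 3->2, 1->1
Step 2: d_i = R_x(i) - R_y(i); compute d_i^2.
  (3-3)^2=0, (4-6)^2=4, (6-5)^2=1, (1-4)^2=9, (5-2)^2=9, (2-1)^2=1
sum(d^2) = 24.
Step 3: rho = 1 - 6*24 / (6*(6^2 - 1)) = 1 - 144/210 = 0.314286.
Step 4: Under H0, t = rho * sqrt((n-2)/(1-rho^2)) = 0.6621 ~ t(4).
Step 5: Two-sided p-value from the t-distribution with 4 df = 0.544093.
Step 6: alpha = 0.05. fail to reject H0.

rho = 0.3143, p = 0.544093, fail to reject H0 at alpha = 0.05.


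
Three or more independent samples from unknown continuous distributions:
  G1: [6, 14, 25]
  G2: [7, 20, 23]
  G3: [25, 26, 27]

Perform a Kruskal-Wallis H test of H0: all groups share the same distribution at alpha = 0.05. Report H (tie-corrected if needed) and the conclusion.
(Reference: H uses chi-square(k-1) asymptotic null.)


Step 1: Combine all N = 9 observations and assign midranks.
sorted (value, group, rank): (6,G1,1), (7,G2,2), (14,G1,3), (20,G2,4), (23,G2,5), (25,G1,6.5), (25,G3,6.5), (26,G3,8), (27,G3,9)
Step 2: Sum ranks within each group.
R_1 = 10.5 (n_1 = 3)
R_2 = 11 (n_2 = 3)
R_3 = 23.5 (n_3 = 3)
Step 3: H = 12/(N(N+1)) * sum(R_i^2/n_i) - 3(N+1)
     = 12/(9*10) * (10.5^2/3 + 11^2/3 + 23.5^2/3) - 3*10
     = 0.133333 * 261.167 - 30
     = 4.822222.
Step 4: Ties present; correction factor C = 1 - 6/(9^3 - 9) = 0.991667. Corrected H = 4.822222 / 0.991667 = 4.862745.
Step 5: Under H0, H ~ chi^2(2); p-value = 0.087916.
Step 6: alpha = 0.05. fail to reject H0.

H = 4.8627, df = 2, p = 0.087916, fail to reject H0.


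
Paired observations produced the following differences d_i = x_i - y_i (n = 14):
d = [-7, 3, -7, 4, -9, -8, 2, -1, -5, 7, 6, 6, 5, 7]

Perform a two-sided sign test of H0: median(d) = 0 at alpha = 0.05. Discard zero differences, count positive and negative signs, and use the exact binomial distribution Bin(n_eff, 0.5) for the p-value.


Step 1: Discard zero differences. Original n = 14; n_eff = number of nonzero differences = 14.
Nonzero differences (with sign): -7, +3, -7, +4, -9, -8, +2, -1, -5, +7, +6, +6, +5, +7
Step 2: Count signs: positive = 8, negative = 6.
Step 3: Under H0: P(positive) = 0.5, so the number of positives S ~ Bin(14, 0.5).
Step 4: Two-sided exact p-value = sum of Bin(14,0.5) probabilities at or below the observed probability = 0.790527.
Step 5: alpha = 0.05. fail to reject H0.

n_eff = 14, pos = 8, neg = 6, p = 0.790527, fail to reject H0.


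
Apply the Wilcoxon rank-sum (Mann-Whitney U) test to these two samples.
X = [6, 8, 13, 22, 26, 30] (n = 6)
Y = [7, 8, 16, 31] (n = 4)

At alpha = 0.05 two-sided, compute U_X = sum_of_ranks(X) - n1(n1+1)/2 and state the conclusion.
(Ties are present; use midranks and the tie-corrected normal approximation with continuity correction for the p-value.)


Step 1: Combine and sort all 10 observations; assign midranks.
sorted (value, group): (6,X), (7,Y), (8,X), (8,Y), (13,X), (16,Y), (22,X), (26,X), (30,X), (31,Y)
ranks: 6->1, 7->2, 8->3.5, 8->3.5, 13->5, 16->6, 22->7, 26->8, 30->9, 31->10
Step 2: Rank sum for X: R1 = 1 + 3.5 + 5 + 7 + 8 + 9 = 33.5.
Step 3: U_X = R1 - n1(n1+1)/2 = 33.5 - 6*7/2 = 33.5 - 21 = 12.5.
       U_Y = n1*n2 - U_X = 24 - 12.5 = 11.5.
Step 4: Ties are present, so use the tie-corrected normal approximation (with continuity correction) for the p-value.
Step 5: p-value = 1.000000; compare to alpha = 0.05. fail to reject H0.

U_X = 12.5, p = 1.000000, fail to reject H0 at alpha = 0.05.


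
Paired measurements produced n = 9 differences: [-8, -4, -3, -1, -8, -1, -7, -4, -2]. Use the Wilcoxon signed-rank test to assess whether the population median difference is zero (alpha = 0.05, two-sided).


Step 1: Drop any zero differences (none here) and take |d_i|.
|d| = [8, 4, 3, 1, 8, 1, 7, 4, 2]
Step 2: Midrank |d_i| (ties get averaged ranks).
ranks: |8|->8.5, |4|->5.5, |3|->4, |1|->1.5, |8|->8.5, |1|->1.5, |7|->7, |4|->5.5, |2|->3
Step 3: Attach original signs; sum ranks with positive sign and with negative sign.
W+ = 0 = 0
W- = 8.5 + 5.5 + 4 + 1.5 + 8.5 + 1.5 + 7 + 5.5 + 3 = 45
(Check: W+ + W- = 45 should equal n(n+1)/2 = 45.)
Step 4: Test statistic W = min(W+, W-) = 0.
Step 5: Ties in |d|, so use the tie-corrected normal approximation.
        E[W] = n(n+1)/4 = 9*10/4 = 22.5.
        Tie groups: |d|=1 (t=2), |d|=4 (t=2), |d|=8 (t=2); sum(t^3 - t) = 18.
        Var[W] = n(n+1)(2n+1)/24 - sum(t^3-t)/48 = 1710/24 - 18/48 = 70.875.
        z = (W - E[W]) / sqrt(Var[W]) = (0 - 22.5) / 8.4187 = -2.6726.
        Two-sided p = 2*Phi(z) = 0.007526.
Step 6: alpha = 0.05. reject H0.

W+ = 0, W- = 45, W = min = 0, p = 0.007526, reject H0.


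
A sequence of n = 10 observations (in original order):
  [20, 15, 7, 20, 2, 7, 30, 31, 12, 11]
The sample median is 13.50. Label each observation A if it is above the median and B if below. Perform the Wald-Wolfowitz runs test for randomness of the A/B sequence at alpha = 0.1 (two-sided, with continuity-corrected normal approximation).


Step 1: Compute median = 13.50; label A = above, B = below.
Labels in order: AABABBAABB  (n_A = 5, n_B = 5)
Step 2: Count runs R = 6.
Step 3: Under H0 (random ordering), E[R] = 2*n_A*n_B/(n_A+n_B) + 1 = 2*5*5/10 + 1 = 6.0000.
        Var[R] = 2*n_A*n_B*(2*n_A*n_B - n_A - n_B) / ((n_A+n_B)^2 * (n_A+n_B-1)) = 2000/900 = 2.2222.
        SD[R] = 1.4907.
Step 4: R = E[R], so z = 0 with no continuity correction.
Step 5: Two-sided p-value via normal approximation = 2*(1 - Phi(|z|)) = 1.000000.
Step 6: alpha = 0.1. fail to reject H0.

R = 6, z = 0.0000, p = 1.000000, fail to reject H0.


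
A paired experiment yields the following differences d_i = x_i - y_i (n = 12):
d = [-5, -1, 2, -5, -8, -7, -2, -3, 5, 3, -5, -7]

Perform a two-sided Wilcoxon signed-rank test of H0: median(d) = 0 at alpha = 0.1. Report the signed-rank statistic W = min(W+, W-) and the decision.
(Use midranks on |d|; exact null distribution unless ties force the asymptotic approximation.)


Step 1: Drop any zero differences (none here) and take |d_i|.
|d| = [5, 1, 2, 5, 8, 7, 2, 3, 5, 3, 5, 7]
Step 2: Midrank |d_i| (ties get averaged ranks).
ranks: |5|->7.5, |1|->1, |2|->2.5, |5|->7.5, |8|->12, |7|->10.5, |2|->2.5, |3|->4.5, |5|->7.5, |3|->4.5, |5|->7.5, |7|->10.5
Step 3: Attach original signs; sum ranks with positive sign and with negative sign.
W+ = 2.5 + 7.5 + 4.5 = 14.5
W- = 7.5 + 1 + 7.5 + 12 + 10.5 + 2.5 + 4.5 + 7.5 + 10.5 = 63.5
(Check: W+ + W- = 78 should equal n(n+1)/2 = 78.)
Step 4: Test statistic W = min(W+, W-) = 14.5.
Step 5: Ties in |d|, so use the tie-corrected normal approximation.
        E[W] = n(n+1)/4 = 12*13/4 = 39.
        Tie groups: |d|=2 (t=2), |d|=3 (t=2), |d|=5 (t=4), |d|=7 (t=2); sum(t^3 - t) = 78.
        Var[W] = n(n+1)(2n+1)/24 - sum(t^3-t)/48 = 3900/24 - 78/48 = 160.875.
        z = (W - E[W]) / sqrt(Var[W]) = (14.5 - 39) / 12.6837 = -1.9316.
        Two-sided p = 2*Phi(z) = 0.053406.
Step 6: alpha = 0.1. reject H0.

W+ = 14.5, W- = 63.5, W = min = 14.5, p = 0.053406, reject H0.


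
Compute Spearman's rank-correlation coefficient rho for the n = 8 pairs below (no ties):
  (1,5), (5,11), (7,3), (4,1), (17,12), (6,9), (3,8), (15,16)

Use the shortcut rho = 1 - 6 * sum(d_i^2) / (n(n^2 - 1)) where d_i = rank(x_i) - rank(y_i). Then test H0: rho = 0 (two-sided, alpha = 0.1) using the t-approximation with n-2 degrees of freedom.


Step 1: Rank x and y separately (midranks; no ties here).
rank(x): 1->1, 5->4, 7->6, 4->3, 17->8, 6->5, 3->2, 15->7
rank(y): 5->3, 11->6, 3->2, 1->1, 12->7, 9->5, 8->4, 16->8
Step 2: d_i = R_x(i) - R_y(i); compute d_i^2.
  (1-3)^2=4, (4-6)^2=4, (6-2)^2=16, (3-1)^2=4, (8-7)^2=1, (5-5)^2=0, (2-4)^2=4, (7-8)^2=1
sum(d^2) = 34.
Step 3: rho = 1 - 6*34 / (8*(8^2 - 1)) = 1 - 204/504 = 0.595238.
Step 4: Under H0, t = rho * sqrt((n-2)/(1-rho^2)) = 1.8145 ~ t(6).
Step 5: Two-sided p-value from the t-distribution with 6 df = 0.119530.
Step 6: alpha = 0.1. fail to reject H0.

rho = 0.5952, p = 0.119530, fail to reject H0 at alpha = 0.1.


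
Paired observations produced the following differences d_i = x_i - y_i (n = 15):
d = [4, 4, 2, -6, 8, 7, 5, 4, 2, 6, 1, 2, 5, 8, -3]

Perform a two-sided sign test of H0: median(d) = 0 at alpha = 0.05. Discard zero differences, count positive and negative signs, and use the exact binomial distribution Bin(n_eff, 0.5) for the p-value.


Step 1: Discard zero differences. Original n = 15; n_eff = number of nonzero differences = 15.
Nonzero differences (with sign): +4, +4, +2, -6, +8, +7, +5, +4, +2, +6, +1, +2, +5, +8, -3
Step 2: Count signs: positive = 13, negative = 2.
Step 3: Under H0: P(positive) = 0.5, so the number of positives S ~ Bin(15, 0.5).
Step 4: Two-sided exact p-value = sum of Bin(15,0.5) probabilities at or below the observed probability = 0.007385.
Step 5: alpha = 0.05. reject H0.

n_eff = 15, pos = 13, neg = 2, p = 0.007385, reject H0.


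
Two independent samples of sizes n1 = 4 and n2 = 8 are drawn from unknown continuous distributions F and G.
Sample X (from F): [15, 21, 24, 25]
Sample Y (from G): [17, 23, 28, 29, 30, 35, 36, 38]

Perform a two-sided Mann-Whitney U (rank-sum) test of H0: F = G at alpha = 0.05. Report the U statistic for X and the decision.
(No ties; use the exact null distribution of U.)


Step 1: Combine and sort all 12 observations; assign midranks.
sorted (value, group): (15,X), (17,Y), (21,X), (23,Y), (24,X), (25,X), (28,Y), (29,Y), (30,Y), (35,Y), (36,Y), (38,Y)
ranks: 15->1, 17->2, 21->3, 23->4, 24->5, 25->6, 28->7, 29->8, 30->9, 35->10, 36->11, 38->12
Step 2: Rank sum for X: R1 = 1 + 3 + 5 + 6 = 15.
Step 3: U_X = R1 - n1(n1+1)/2 = 15 - 4*5/2 = 15 - 10 = 5.
       U_Y = n1*n2 - U_X = 32 - 5 = 27.
Step 4: No ties, so the exact null distribution of U (based on enumerating the C(12,4) = 495 equally likely rank assignments) gives the two-sided p-value.
Step 5: p-value = 0.072727; compare to alpha = 0.05. fail to reject H0.

U_X = 5, p = 0.072727, fail to reject H0 at alpha = 0.05.


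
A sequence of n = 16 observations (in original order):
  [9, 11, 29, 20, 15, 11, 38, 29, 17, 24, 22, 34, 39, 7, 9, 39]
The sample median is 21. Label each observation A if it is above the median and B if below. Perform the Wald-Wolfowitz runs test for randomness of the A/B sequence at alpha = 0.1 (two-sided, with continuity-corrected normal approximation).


Step 1: Compute median = 21; label A = above, B = below.
Labels in order: BBABBBAABAAAABBA  (n_A = 8, n_B = 8)
Step 2: Count runs R = 8.
Step 3: Under H0 (random ordering), E[R] = 2*n_A*n_B/(n_A+n_B) + 1 = 2*8*8/16 + 1 = 9.0000.
        Var[R] = 2*n_A*n_B*(2*n_A*n_B - n_A - n_B) / ((n_A+n_B)^2 * (n_A+n_B-1)) = 14336/3840 = 3.7333.
        SD[R] = 1.9322.
Step 4: Continuity-corrected z = (R + 0.5 - E[R]) / SD[R] = (8 + 0.5 - 9.0000) / 1.9322 = -0.2588.
Step 5: Two-sided p-value via normal approximation = 2*(1 - Phi(|z|)) = 0.795809.
Step 6: alpha = 0.1. fail to reject H0.

R = 8, z = -0.2588, p = 0.795809, fail to reject H0.


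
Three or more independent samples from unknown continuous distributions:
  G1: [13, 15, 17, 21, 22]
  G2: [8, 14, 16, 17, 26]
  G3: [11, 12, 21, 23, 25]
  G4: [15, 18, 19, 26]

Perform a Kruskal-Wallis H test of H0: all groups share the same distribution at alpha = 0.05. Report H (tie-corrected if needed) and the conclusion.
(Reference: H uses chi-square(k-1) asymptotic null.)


Step 1: Combine all N = 19 observations and assign midranks.
sorted (value, group, rank): (8,G2,1), (11,G3,2), (12,G3,3), (13,G1,4), (14,G2,5), (15,G1,6.5), (15,G4,6.5), (16,G2,8), (17,G1,9.5), (17,G2,9.5), (18,G4,11), (19,G4,12), (21,G1,13.5), (21,G3,13.5), (22,G1,15), (23,G3,16), (25,G3,17), (26,G2,18.5), (26,G4,18.5)
Step 2: Sum ranks within each group.
R_1 = 48.5 (n_1 = 5)
R_2 = 42 (n_2 = 5)
R_3 = 51.5 (n_3 = 5)
R_4 = 48 (n_4 = 4)
Step 3: H = 12/(N(N+1)) * sum(R_i^2/n_i) - 3(N+1)
     = 12/(19*20) * (48.5^2/5 + 42^2/5 + 51.5^2/5 + 48^2/4) - 3*20
     = 0.031579 * 1929.7 - 60
     = 0.937895.
Step 4: Ties present; correction factor C = 1 - 24/(19^3 - 19) = 0.996491. Corrected H = 0.937895 / 0.996491 = 0.941197.
Step 5: Under H0, H ~ chi^2(3); p-value = 0.815476.
Step 6: alpha = 0.05. fail to reject H0.

H = 0.9412, df = 3, p = 0.815476, fail to reject H0.


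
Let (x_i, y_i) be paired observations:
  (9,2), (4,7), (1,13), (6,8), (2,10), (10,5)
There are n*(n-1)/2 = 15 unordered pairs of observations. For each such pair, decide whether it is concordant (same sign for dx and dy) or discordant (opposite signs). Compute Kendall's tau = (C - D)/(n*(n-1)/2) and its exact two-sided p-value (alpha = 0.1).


Step 1: Enumerate the 15 unordered pairs (i,j) with i<j and classify each by sign(x_j-x_i) * sign(y_j-y_i).
  (1,2):dx=-5,dy=+5->D; (1,3):dx=-8,dy=+11->D; (1,4):dx=-3,dy=+6->D; (1,5):dx=-7,dy=+8->D
  (1,6):dx=+1,dy=+3->C; (2,3):dx=-3,dy=+6->D; (2,4):dx=+2,dy=+1->C; (2,5):dx=-2,dy=+3->D
  (2,6):dx=+6,dy=-2->D; (3,4):dx=+5,dy=-5->D; (3,5):dx=+1,dy=-3->D; (3,6):dx=+9,dy=-8->D
  (4,5):dx=-4,dy=+2->D; (4,6):dx=+4,dy=-3->D; (5,6):dx=+8,dy=-5->D
Step 2: C = 2, D = 13, total pairs = 15.
Step 3: tau = (C - D)/(n(n-1)/2) = (2 - 13)/15 = -0.733333.
Step 4: Exact two-sided p-value (enumerate n! = 720 permutations of y under H0): p = 0.055556.
Step 5: alpha = 0.1. reject H0.

tau_b = -0.7333 (C=2, D=13), p = 0.055556, reject H0.


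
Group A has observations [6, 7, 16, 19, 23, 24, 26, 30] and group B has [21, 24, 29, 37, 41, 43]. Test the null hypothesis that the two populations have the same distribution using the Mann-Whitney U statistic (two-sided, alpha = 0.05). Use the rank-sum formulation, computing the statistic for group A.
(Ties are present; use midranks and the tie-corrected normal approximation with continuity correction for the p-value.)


Step 1: Combine and sort all 14 observations; assign midranks.
sorted (value, group): (6,X), (7,X), (16,X), (19,X), (21,Y), (23,X), (24,X), (24,Y), (26,X), (29,Y), (30,X), (37,Y), (41,Y), (43,Y)
ranks: 6->1, 7->2, 16->3, 19->4, 21->5, 23->6, 24->7.5, 24->7.5, 26->9, 29->10, 30->11, 37->12, 41->13, 43->14
Step 2: Rank sum for X: R1 = 1 + 2 + 3 + 4 + 6 + 7.5 + 9 + 11 = 43.5.
Step 3: U_X = R1 - n1(n1+1)/2 = 43.5 - 8*9/2 = 43.5 - 36 = 7.5.
       U_Y = n1*n2 - U_X = 48 - 7.5 = 40.5.
Step 4: Ties are present, so use the tie-corrected normal approximation (with continuity correction) for the p-value.
Step 5: p-value = 0.038653; compare to alpha = 0.05. reject H0.

U_X = 7.5, p = 0.038653, reject H0 at alpha = 0.05.


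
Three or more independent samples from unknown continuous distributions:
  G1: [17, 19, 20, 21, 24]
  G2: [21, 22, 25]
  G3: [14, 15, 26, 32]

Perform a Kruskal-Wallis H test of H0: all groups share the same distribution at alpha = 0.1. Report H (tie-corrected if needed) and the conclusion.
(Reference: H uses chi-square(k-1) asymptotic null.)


Step 1: Combine all N = 12 observations and assign midranks.
sorted (value, group, rank): (14,G3,1), (15,G3,2), (17,G1,3), (19,G1,4), (20,G1,5), (21,G1,6.5), (21,G2,6.5), (22,G2,8), (24,G1,9), (25,G2,10), (26,G3,11), (32,G3,12)
Step 2: Sum ranks within each group.
R_1 = 27.5 (n_1 = 5)
R_2 = 24.5 (n_2 = 3)
R_3 = 26 (n_3 = 4)
Step 3: H = 12/(N(N+1)) * sum(R_i^2/n_i) - 3(N+1)
     = 12/(12*13) * (27.5^2/5 + 24.5^2/3 + 26^2/4) - 3*13
     = 0.076923 * 520.333 - 39
     = 1.025641.
Step 4: Ties present; correction factor C = 1 - 6/(12^3 - 12) = 0.996503. Corrected H = 1.025641 / 0.996503 = 1.029240.
Step 5: Under H0, H ~ chi^2(2); p-value = 0.597728.
Step 6: alpha = 0.1. fail to reject H0.

H = 1.0292, df = 2, p = 0.597728, fail to reject H0.


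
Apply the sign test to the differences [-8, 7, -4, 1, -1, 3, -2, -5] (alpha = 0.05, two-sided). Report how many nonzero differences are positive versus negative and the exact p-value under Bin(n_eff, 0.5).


Step 1: Discard zero differences. Original n = 8; n_eff = number of nonzero differences = 8.
Nonzero differences (with sign): -8, +7, -4, +1, -1, +3, -2, -5
Step 2: Count signs: positive = 3, negative = 5.
Step 3: Under H0: P(positive) = 0.5, so the number of positives S ~ Bin(8, 0.5).
Step 4: Two-sided exact p-value = sum of Bin(8,0.5) probabilities at or below the observed probability = 0.726562.
Step 5: alpha = 0.05. fail to reject H0.

n_eff = 8, pos = 3, neg = 5, p = 0.726562, fail to reject H0.


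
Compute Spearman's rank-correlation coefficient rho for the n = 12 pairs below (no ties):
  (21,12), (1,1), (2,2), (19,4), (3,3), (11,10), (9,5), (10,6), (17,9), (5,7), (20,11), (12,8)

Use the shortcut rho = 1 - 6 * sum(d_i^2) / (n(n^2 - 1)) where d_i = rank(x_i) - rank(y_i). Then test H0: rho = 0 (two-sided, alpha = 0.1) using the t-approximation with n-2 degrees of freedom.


Step 1: Rank x and y separately (midranks; no ties here).
rank(x): 21->12, 1->1, 2->2, 19->10, 3->3, 11->7, 9->5, 10->6, 17->9, 5->4, 20->11, 12->8
rank(y): 12->12, 1->1, 2->2, 4->4, 3->3, 10->10, 5->5, 6->6, 9->9, 7->7, 11->11, 8->8
Step 2: d_i = R_x(i) - R_y(i); compute d_i^2.
  (12-12)^2=0, (1-1)^2=0, (2-2)^2=0, (10-4)^2=36, (3-3)^2=0, (7-10)^2=9, (5-5)^2=0, (6-6)^2=0, (9-9)^2=0, (4-7)^2=9, (11-11)^2=0, (8-8)^2=0
sum(d^2) = 54.
Step 3: rho = 1 - 6*54 / (12*(12^2 - 1)) = 1 - 324/1716 = 0.811189.
Step 4: Under H0, t = rho * sqrt((n-2)/(1-rho^2)) = 4.3866 ~ t(10).
Step 5: Two-sided p-value from the t-distribution with 10 df = 0.001363.
Step 6: alpha = 0.1. reject H0.

rho = 0.8112, p = 0.001363, reject H0 at alpha = 0.1.


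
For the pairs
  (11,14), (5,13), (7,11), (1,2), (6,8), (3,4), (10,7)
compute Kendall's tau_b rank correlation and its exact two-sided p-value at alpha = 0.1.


Step 1: Enumerate the 21 unordered pairs (i,j) with i<j and classify each by sign(x_j-x_i) * sign(y_j-y_i).
  (1,2):dx=-6,dy=-1->C; (1,3):dx=-4,dy=-3->C; (1,4):dx=-10,dy=-12->C; (1,5):dx=-5,dy=-6->C
  (1,6):dx=-8,dy=-10->C; (1,7):dx=-1,dy=-7->C; (2,3):dx=+2,dy=-2->D; (2,4):dx=-4,dy=-11->C
  (2,5):dx=+1,dy=-5->D; (2,6):dx=-2,dy=-9->C; (2,7):dx=+5,dy=-6->D; (3,4):dx=-6,dy=-9->C
  (3,5):dx=-1,dy=-3->C; (3,6):dx=-4,dy=-7->C; (3,7):dx=+3,dy=-4->D; (4,5):dx=+5,dy=+6->C
  (4,6):dx=+2,dy=+2->C; (4,7):dx=+9,dy=+5->C; (5,6):dx=-3,dy=-4->C; (5,7):dx=+4,dy=-1->D
  (6,7):dx=+7,dy=+3->C
Step 2: C = 16, D = 5, total pairs = 21.
Step 3: tau = (C - D)/(n(n-1)/2) = (16 - 5)/21 = 0.523810.
Step 4: Exact two-sided p-value (enumerate n! = 5040 permutations of y under H0): p = 0.136111.
Step 5: alpha = 0.1. fail to reject H0.

tau_b = 0.5238 (C=16, D=5), p = 0.136111, fail to reject H0.


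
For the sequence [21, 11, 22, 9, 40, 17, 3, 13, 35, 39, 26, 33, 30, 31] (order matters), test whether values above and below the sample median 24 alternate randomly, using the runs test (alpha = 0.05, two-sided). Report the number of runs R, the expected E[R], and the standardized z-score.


Step 1: Compute median = 24; label A = above, B = below.
Labels in order: BBBBABBBAAAAAA  (n_A = 7, n_B = 7)
Step 2: Count runs R = 4.
Step 3: Under H0 (random ordering), E[R] = 2*n_A*n_B/(n_A+n_B) + 1 = 2*7*7/14 + 1 = 8.0000.
        Var[R] = 2*n_A*n_B*(2*n_A*n_B - n_A - n_B) / ((n_A+n_B)^2 * (n_A+n_B-1)) = 8232/2548 = 3.2308.
        SD[R] = 1.7974.
Step 4: Continuity-corrected z = (R + 0.5 - E[R]) / SD[R] = (4 + 0.5 - 8.0000) / 1.7974 = -1.9472.
Step 5: Two-sided p-value via normal approximation = 2*(1 - Phi(|z|)) = 0.051508.
Step 6: alpha = 0.05. fail to reject H0.

R = 4, z = -1.9472, p = 0.051508, fail to reject H0.


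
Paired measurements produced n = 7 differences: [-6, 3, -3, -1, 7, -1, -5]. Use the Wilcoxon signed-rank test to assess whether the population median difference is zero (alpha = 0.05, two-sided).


Step 1: Drop any zero differences (none here) and take |d_i|.
|d| = [6, 3, 3, 1, 7, 1, 5]
Step 2: Midrank |d_i| (ties get averaged ranks).
ranks: |6|->6, |3|->3.5, |3|->3.5, |1|->1.5, |7|->7, |1|->1.5, |5|->5
Step 3: Attach original signs; sum ranks with positive sign and with negative sign.
W+ = 3.5 + 7 = 10.5
W- = 6 + 3.5 + 1.5 + 1.5 + 5 = 17.5
(Check: W+ + W- = 28 should equal n(n+1)/2 = 28.)
Step 4: Test statistic W = min(W+, W-) = 10.5.
Step 5: Ties in |d|, so use the tie-corrected normal approximation.
        E[W] = n(n+1)/4 = 7*8/4 = 14.
        Tie groups: |d|=1 (t=2), |d|=3 (t=2); sum(t^3 - t) = 12.
        Var[W] = n(n+1)(2n+1)/24 - sum(t^3-t)/48 = 840/24 - 12/48 = 34.75.
        z = (W - E[W]) / sqrt(Var[W]) = (10.5 - 14) / 5.8949 = -0.5937.
        Two-sided p = 2*Phi(z) = 0.552691.
Step 6: alpha = 0.05. fail to reject H0.

W+ = 10.5, W- = 17.5, W = min = 10.5, p = 0.552691, fail to reject H0.


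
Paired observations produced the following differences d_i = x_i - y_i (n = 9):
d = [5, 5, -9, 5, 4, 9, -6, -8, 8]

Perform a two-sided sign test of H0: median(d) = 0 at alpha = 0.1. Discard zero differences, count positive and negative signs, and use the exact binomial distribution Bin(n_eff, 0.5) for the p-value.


Step 1: Discard zero differences. Original n = 9; n_eff = number of nonzero differences = 9.
Nonzero differences (with sign): +5, +5, -9, +5, +4, +9, -6, -8, +8
Step 2: Count signs: positive = 6, negative = 3.
Step 3: Under H0: P(positive) = 0.5, so the number of positives S ~ Bin(9, 0.5).
Step 4: Two-sided exact p-value = sum of Bin(9,0.5) probabilities at or below the observed probability = 0.507812.
Step 5: alpha = 0.1. fail to reject H0.

n_eff = 9, pos = 6, neg = 3, p = 0.507812, fail to reject H0.


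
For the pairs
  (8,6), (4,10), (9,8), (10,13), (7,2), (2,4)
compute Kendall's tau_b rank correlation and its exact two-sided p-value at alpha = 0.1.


Step 1: Enumerate the 15 unordered pairs (i,j) with i<j and classify each by sign(x_j-x_i) * sign(y_j-y_i).
  (1,2):dx=-4,dy=+4->D; (1,3):dx=+1,dy=+2->C; (1,4):dx=+2,dy=+7->C; (1,5):dx=-1,dy=-4->C
  (1,6):dx=-6,dy=-2->C; (2,3):dx=+5,dy=-2->D; (2,4):dx=+6,dy=+3->C; (2,5):dx=+3,dy=-8->D
  (2,6):dx=-2,dy=-6->C; (3,4):dx=+1,dy=+5->C; (3,5):dx=-2,dy=-6->C; (3,6):dx=-7,dy=-4->C
  (4,5):dx=-3,dy=-11->C; (4,6):dx=-8,dy=-9->C; (5,6):dx=-5,dy=+2->D
Step 2: C = 11, D = 4, total pairs = 15.
Step 3: tau = (C - D)/(n(n-1)/2) = (11 - 4)/15 = 0.466667.
Step 4: Exact two-sided p-value (enumerate n! = 720 permutations of y under H0): p = 0.272222.
Step 5: alpha = 0.1. fail to reject H0.

tau_b = 0.4667 (C=11, D=4), p = 0.272222, fail to reject H0.


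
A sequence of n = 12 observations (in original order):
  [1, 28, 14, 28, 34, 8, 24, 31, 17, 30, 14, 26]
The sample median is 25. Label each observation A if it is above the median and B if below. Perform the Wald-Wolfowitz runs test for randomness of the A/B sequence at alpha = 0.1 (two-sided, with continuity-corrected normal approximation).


Step 1: Compute median = 25; label A = above, B = below.
Labels in order: BABAABBABABA  (n_A = 6, n_B = 6)
Step 2: Count runs R = 10.
Step 3: Under H0 (random ordering), E[R] = 2*n_A*n_B/(n_A+n_B) + 1 = 2*6*6/12 + 1 = 7.0000.
        Var[R] = 2*n_A*n_B*(2*n_A*n_B - n_A - n_B) / ((n_A+n_B)^2 * (n_A+n_B-1)) = 4320/1584 = 2.7273.
        SD[R] = 1.6514.
Step 4: Continuity-corrected z = (R - 0.5 - E[R]) / SD[R] = (10 - 0.5 - 7.0000) / 1.6514 = 1.5138.
Step 5: Two-sided p-value via normal approximation = 2*(1 - Phi(|z|)) = 0.130070.
Step 6: alpha = 0.1. fail to reject H0.

R = 10, z = 1.5138, p = 0.130070, fail to reject H0.


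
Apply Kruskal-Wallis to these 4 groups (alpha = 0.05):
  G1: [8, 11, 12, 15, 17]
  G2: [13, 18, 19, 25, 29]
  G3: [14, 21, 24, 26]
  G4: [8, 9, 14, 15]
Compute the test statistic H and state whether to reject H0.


Step 1: Combine all N = 18 observations and assign midranks.
sorted (value, group, rank): (8,G1,1.5), (8,G4,1.5), (9,G4,3), (11,G1,4), (12,G1,5), (13,G2,6), (14,G3,7.5), (14,G4,7.5), (15,G1,9.5), (15,G4,9.5), (17,G1,11), (18,G2,12), (19,G2,13), (21,G3,14), (24,G3,15), (25,G2,16), (26,G3,17), (29,G2,18)
Step 2: Sum ranks within each group.
R_1 = 31 (n_1 = 5)
R_2 = 65 (n_2 = 5)
R_3 = 53.5 (n_3 = 4)
R_4 = 21.5 (n_4 = 4)
Step 3: H = 12/(N(N+1)) * sum(R_i^2/n_i) - 3(N+1)
     = 12/(18*19) * (31^2/5 + 65^2/5 + 53.5^2/4 + 21.5^2/4) - 3*19
     = 0.035088 * 1868.33 - 57
     = 8.555263.
Step 4: Ties present; correction factor C = 1 - 18/(18^3 - 18) = 0.996904. Corrected H = 8.555263 / 0.996904 = 8.581832.
Step 5: Under H0, H ~ chi^2(3); p-value = 0.035400.
Step 6: alpha = 0.05. reject H0.

H = 8.5818, df = 3, p = 0.035400, reject H0.


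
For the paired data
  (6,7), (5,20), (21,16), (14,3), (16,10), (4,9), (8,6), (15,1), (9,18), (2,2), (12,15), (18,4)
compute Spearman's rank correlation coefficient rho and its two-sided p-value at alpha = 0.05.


Step 1: Rank x and y separately (midranks; no ties here).
rank(x): 6->4, 5->3, 21->12, 14->8, 16->10, 4->2, 8->5, 15->9, 9->6, 2->1, 12->7, 18->11
rank(y): 7->6, 20->12, 16->10, 3->3, 10->8, 9->7, 6->5, 1->1, 18->11, 2->2, 15->9, 4->4
Step 2: d_i = R_x(i) - R_y(i); compute d_i^2.
  (4-6)^2=4, (3-12)^2=81, (12-10)^2=4, (8-3)^2=25, (10-8)^2=4, (2-7)^2=25, (5-5)^2=0, (9-1)^2=64, (6-11)^2=25, (1-2)^2=1, (7-9)^2=4, (11-4)^2=49
sum(d^2) = 286.
Step 3: rho = 1 - 6*286 / (12*(12^2 - 1)) = 1 - 1716/1716 = 0.000000.
Step 4: Under H0, t = rho * sqrt((n-2)/(1-rho^2)) = 0.0000 ~ t(10).
Step 5: Two-sided p-value from the t-distribution with 10 df = 1.000000.
Step 6: alpha = 0.05. fail to reject H0.

rho = 0.0000, p = 1.000000, fail to reject H0 at alpha = 0.05.


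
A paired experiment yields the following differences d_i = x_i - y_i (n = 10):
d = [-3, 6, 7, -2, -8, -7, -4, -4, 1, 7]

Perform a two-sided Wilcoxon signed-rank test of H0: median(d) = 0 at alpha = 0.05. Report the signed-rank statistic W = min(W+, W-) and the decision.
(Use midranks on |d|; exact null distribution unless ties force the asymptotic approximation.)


Step 1: Drop any zero differences (none here) and take |d_i|.
|d| = [3, 6, 7, 2, 8, 7, 4, 4, 1, 7]
Step 2: Midrank |d_i| (ties get averaged ranks).
ranks: |3|->3, |6|->6, |7|->8, |2|->2, |8|->10, |7|->8, |4|->4.5, |4|->4.5, |1|->1, |7|->8
Step 3: Attach original signs; sum ranks with positive sign and with negative sign.
W+ = 6 + 8 + 1 + 8 = 23
W- = 3 + 2 + 10 + 8 + 4.5 + 4.5 = 32
(Check: W+ + W- = 55 should equal n(n+1)/2 = 55.)
Step 4: Test statistic W = min(W+, W-) = 23.
Step 5: Ties in |d|, so use the tie-corrected normal approximation.
        E[W] = n(n+1)/4 = 10*11/4 = 27.5.
        Tie groups: |d|=4 (t=2), |d|=7 (t=3); sum(t^3 - t) = 30.
        Var[W] = n(n+1)(2n+1)/24 - sum(t^3-t)/48 = 2310/24 - 30/48 = 95.625.
        z = (W - E[W]) / sqrt(Var[W]) = (23 - 27.5) / 9.7788 = -0.4602.
        Two-sided p = 2*Phi(z) = 0.645388.
Step 6: alpha = 0.05. fail to reject H0.

W+ = 23, W- = 32, W = min = 23, p = 0.645388, fail to reject H0.


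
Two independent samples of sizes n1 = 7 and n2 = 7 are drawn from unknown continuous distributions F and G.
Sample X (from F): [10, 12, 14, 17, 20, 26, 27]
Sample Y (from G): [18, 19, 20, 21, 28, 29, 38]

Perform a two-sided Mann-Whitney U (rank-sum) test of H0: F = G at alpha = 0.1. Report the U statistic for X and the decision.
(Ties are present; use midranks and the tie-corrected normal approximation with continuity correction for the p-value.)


Step 1: Combine and sort all 14 observations; assign midranks.
sorted (value, group): (10,X), (12,X), (14,X), (17,X), (18,Y), (19,Y), (20,X), (20,Y), (21,Y), (26,X), (27,X), (28,Y), (29,Y), (38,Y)
ranks: 10->1, 12->2, 14->3, 17->4, 18->5, 19->6, 20->7.5, 20->7.5, 21->9, 26->10, 27->11, 28->12, 29->13, 38->14
Step 2: Rank sum for X: R1 = 1 + 2 + 3 + 4 + 7.5 + 10 + 11 = 38.5.
Step 3: U_X = R1 - n1(n1+1)/2 = 38.5 - 7*8/2 = 38.5 - 28 = 10.5.
       U_Y = n1*n2 - U_X = 49 - 10.5 = 38.5.
Step 4: Ties are present, so use the tie-corrected normal approximation (with continuity correction) for the p-value.
Step 5: p-value = 0.084192; compare to alpha = 0.1. reject H0.

U_X = 10.5, p = 0.084192, reject H0 at alpha = 0.1.


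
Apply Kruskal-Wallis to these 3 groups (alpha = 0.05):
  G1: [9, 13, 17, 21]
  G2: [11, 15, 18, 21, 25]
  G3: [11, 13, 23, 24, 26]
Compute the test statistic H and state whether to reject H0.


Step 1: Combine all N = 14 observations and assign midranks.
sorted (value, group, rank): (9,G1,1), (11,G2,2.5), (11,G3,2.5), (13,G1,4.5), (13,G3,4.5), (15,G2,6), (17,G1,7), (18,G2,8), (21,G1,9.5), (21,G2,9.5), (23,G3,11), (24,G3,12), (25,G2,13), (26,G3,14)
Step 2: Sum ranks within each group.
R_1 = 22 (n_1 = 4)
R_2 = 39 (n_2 = 5)
R_3 = 44 (n_3 = 5)
Step 3: H = 12/(N(N+1)) * sum(R_i^2/n_i) - 3(N+1)
     = 12/(14*15) * (22^2/4 + 39^2/5 + 44^2/5) - 3*15
     = 0.057143 * 812.4 - 45
     = 1.422857.
Step 4: Ties present; correction factor C = 1 - 18/(14^3 - 14) = 0.993407. Corrected H = 1.422857 / 0.993407 = 1.432301.
Step 5: Under H0, H ~ chi^2(2); p-value = 0.488630.
Step 6: alpha = 0.05. fail to reject H0.

H = 1.4323, df = 2, p = 0.488630, fail to reject H0.


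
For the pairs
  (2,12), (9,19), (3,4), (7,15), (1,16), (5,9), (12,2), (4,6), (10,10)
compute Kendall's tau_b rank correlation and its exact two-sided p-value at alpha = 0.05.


Step 1: Enumerate the 36 unordered pairs (i,j) with i<j and classify each by sign(x_j-x_i) * sign(y_j-y_i).
  (1,2):dx=+7,dy=+7->C; (1,3):dx=+1,dy=-8->D; (1,4):dx=+5,dy=+3->C; (1,5):dx=-1,dy=+4->D
  (1,6):dx=+3,dy=-3->D; (1,7):dx=+10,dy=-10->D; (1,8):dx=+2,dy=-6->D; (1,9):dx=+8,dy=-2->D
  (2,3):dx=-6,dy=-15->C; (2,4):dx=-2,dy=-4->C; (2,5):dx=-8,dy=-3->C; (2,6):dx=-4,dy=-10->C
  (2,7):dx=+3,dy=-17->D; (2,8):dx=-5,dy=-13->C; (2,9):dx=+1,dy=-9->D; (3,4):dx=+4,dy=+11->C
  (3,5):dx=-2,dy=+12->D; (3,6):dx=+2,dy=+5->C; (3,7):dx=+9,dy=-2->D; (3,8):dx=+1,dy=+2->C
  (3,9):dx=+7,dy=+6->C; (4,5):dx=-6,dy=+1->D; (4,6):dx=-2,dy=-6->C; (4,7):dx=+5,dy=-13->D
  (4,8):dx=-3,dy=-9->C; (4,9):dx=+3,dy=-5->D; (5,6):dx=+4,dy=-7->D; (5,7):dx=+11,dy=-14->D
  (5,8):dx=+3,dy=-10->D; (5,9):dx=+9,dy=-6->D; (6,7):dx=+7,dy=-7->D; (6,8):dx=-1,dy=-3->C
  (6,9):dx=+5,dy=+1->C; (7,8):dx=-8,dy=+4->D; (7,9):dx=-2,dy=+8->D; (8,9):dx=+6,dy=+4->C
Step 2: C = 16, D = 20, total pairs = 36.
Step 3: tau = (C - D)/(n(n-1)/2) = (16 - 20)/36 = -0.111111.
Step 4: Exact two-sided p-value (enumerate n! = 362880 permutations of y under H0): p = 0.761414.
Step 5: alpha = 0.05. fail to reject H0.

tau_b = -0.1111 (C=16, D=20), p = 0.761414, fail to reject H0.


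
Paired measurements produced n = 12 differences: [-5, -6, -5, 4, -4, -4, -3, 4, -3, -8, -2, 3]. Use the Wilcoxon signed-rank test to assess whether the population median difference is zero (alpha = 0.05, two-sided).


Step 1: Drop any zero differences (none here) and take |d_i|.
|d| = [5, 6, 5, 4, 4, 4, 3, 4, 3, 8, 2, 3]
Step 2: Midrank |d_i| (ties get averaged ranks).
ranks: |5|->9.5, |6|->11, |5|->9.5, |4|->6.5, |4|->6.5, |4|->6.5, |3|->3, |4|->6.5, |3|->3, |8|->12, |2|->1, |3|->3
Step 3: Attach original signs; sum ranks with positive sign and with negative sign.
W+ = 6.5 + 6.5 + 3 = 16
W- = 9.5 + 11 + 9.5 + 6.5 + 6.5 + 3 + 3 + 12 + 1 = 62
(Check: W+ + W- = 78 should equal n(n+1)/2 = 78.)
Step 4: Test statistic W = min(W+, W-) = 16.
Step 5: Ties in |d|, so use the tie-corrected normal approximation.
        E[W] = n(n+1)/4 = 12*13/4 = 39.
        Tie groups: |d|=3 (t=3), |d|=4 (t=4), |d|=5 (t=2); sum(t^3 - t) = 90.
        Var[W] = n(n+1)(2n+1)/24 - sum(t^3-t)/48 = 3900/24 - 90/48 = 160.625.
        z = (W - E[W]) / sqrt(Var[W]) = (16 - 39) / 12.6738 = -1.8148.
        Two-sided p = 2*Phi(z) = 0.069559.
Step 6: alpha = 0.05. fail to reject H0.

W+ = 16, W- = 62, W = min = 16, p = 0.069559, fail to reject H0.


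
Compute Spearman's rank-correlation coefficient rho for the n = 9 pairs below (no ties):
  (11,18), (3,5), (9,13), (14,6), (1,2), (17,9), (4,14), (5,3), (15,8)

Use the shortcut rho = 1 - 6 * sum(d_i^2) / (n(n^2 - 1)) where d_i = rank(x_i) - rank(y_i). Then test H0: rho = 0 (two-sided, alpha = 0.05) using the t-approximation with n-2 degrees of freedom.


Step 1: Rank x and y separately (midranks; no ties here).
rank(x): 11->6, 3->2, 9->5, 14->7, 1->1, 17->9, 4->3, 5->4, 15->8
rank(y): 18->9, 5->3, 13->7, 6->4, 2->1, 9->6, 14->8, 3->2, 8->5
Step 2: d_i = R_x(i) - R_y(i); compute d_i^2.
  (6-9)^2=9, (2-3)^2=1, (5-7)^2=4, (7-4)^2=9, (1-1)^2=0, (9-6)^2=9, (3-8)^2=25, (4-2)^2=4, (8-5)^2=9
sum(d^2) = 70.
Step 3: rho = 1 - 6*70 / (9*(9^2 - 1)) = 1 - 420/720 = 0.416667.
Step 4: Under H0, t = rho * sqrt((n-2)/(1-rho^2)) = 1.2127 ~ t(7).
Step 5: Two-sided p-value from the t-distribution with 7 df = 0.264586.
Step 6: alpha = 0.05. fail to reject H0.

rho = 0.4167, p = 0.264586, fail to reject H0 at alpha = 0.05.


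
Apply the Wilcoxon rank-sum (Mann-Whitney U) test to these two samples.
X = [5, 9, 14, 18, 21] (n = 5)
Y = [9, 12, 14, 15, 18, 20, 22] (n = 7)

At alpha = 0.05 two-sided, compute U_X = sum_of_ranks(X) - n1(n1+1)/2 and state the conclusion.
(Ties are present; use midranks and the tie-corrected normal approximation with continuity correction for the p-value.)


Step 1: Combine and sort all 12 observations; assign midranks.
sorted (value, group): (5,X), (9,X), (9,Y), (12,Y), (14,X), (14,Y), (15,Y), (18,X), (18,Y), (20,Y), (21,X), (22,Y)
ranks: 5->1, 9->2.5, 9->2.5, 12->4, 14->5.5, 14->5.5, 15->7, 18->8.5, 18->8.5, 20->10, 21->11, 22->12
Step 2: Rank sum for X: R1 = 1 + 2.5 + 5.5 + 8.5 + 11 = 28.5.
Step 3: U_X = R1 - n1(n1+1)/2 = 28.5 - 5*6/2 = 28.5 - 15 = 13.5.
       U_Y = n1*n2 - U_X = 35 - 13.5 = 21.5.
Step 4: Ties are present, so use the tie-corrected normal approximation (with continuity correction) for the p-value.
Step 5: p-value = 0.567726; compare to alpha = 0.05. fail to reject H0.

U_X = 13.5, p = 0.567726, fail to reject H0 at alpha = 0.05.
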